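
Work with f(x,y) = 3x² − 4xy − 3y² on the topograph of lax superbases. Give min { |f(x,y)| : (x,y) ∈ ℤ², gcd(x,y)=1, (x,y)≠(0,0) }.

descent: ρ → (-3,4,3)  [lands on river]
river: ρ → (3,2,-4)
river: ρ → (-4,6,1)
river: ρ → (1,6,-4)
river: ρ → (-4,2,3)
river: ρ → (3,4,-3)
river: ρ → (-3,2,4)
river: ρ → (4,6,-1)
river: ρ → (-1,6,4)
river: ρ → (4,2,-3)
closes: descent 1, river 10
min |a| on river = 1

1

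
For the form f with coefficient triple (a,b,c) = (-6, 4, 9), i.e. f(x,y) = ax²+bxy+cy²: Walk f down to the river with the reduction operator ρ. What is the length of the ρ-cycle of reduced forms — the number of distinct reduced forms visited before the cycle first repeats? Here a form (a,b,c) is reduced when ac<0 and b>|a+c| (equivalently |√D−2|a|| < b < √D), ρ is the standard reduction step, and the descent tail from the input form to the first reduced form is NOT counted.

D = 232, ⌊√D⌋ = 15
river: ρ → (9,14,-1)
river: ρ → (-1,14,9)
river: ρ → (9,4,-6)
river: ρ → (-6,8,7)
river: ρ → (7,6,-7)
river: ρ → (-7,8,6)
river: ρ → (6,4,-9)
river: ρ → (-9,14,1)
river: ρ → (1,14,-9)
river: ρ → (-9,4,6)
river: ρ → (6,8,-7)
river: ρ → (-7,6,7)
river: ρ → (7,8,-6)
river: ρ → (-6,4,9)
ρ-cycle length = 14 (tail of 0 descent steps not counted)

14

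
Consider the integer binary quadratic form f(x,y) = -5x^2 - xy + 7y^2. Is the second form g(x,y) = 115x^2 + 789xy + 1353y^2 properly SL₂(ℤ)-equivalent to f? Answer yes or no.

D₁ = 141, D₂ = 141
river cycle of f (length 4): (-5, 9, 3), (3, 9, -5), (-5, 11, 1), (1, 11, -5)
river cycle of g (length 4): (1, 11, -5), (-5, 9, 3), (3, 9, -5), (-5, 11, 1)
cycles coincide ⇒ equivalent

yes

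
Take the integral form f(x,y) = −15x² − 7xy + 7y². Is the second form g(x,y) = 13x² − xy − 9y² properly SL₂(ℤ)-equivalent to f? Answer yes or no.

D₁ = 469, D₂ = 469
river cycle of f (length 2): (7, 21, -1), (-1, 21, 7)
river cycle of g (length 4): (-9, 19, 3), (3, 17, -15), (-15, 13, 5), (5, 17, -9)
cycles differ ⇒ inequivalent

no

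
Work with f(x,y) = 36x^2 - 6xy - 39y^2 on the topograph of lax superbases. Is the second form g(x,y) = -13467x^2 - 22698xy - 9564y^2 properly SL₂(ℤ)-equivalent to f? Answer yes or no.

D₁ = 5652, D₂ = 5652
river cycle of f (length 34): (-39, 6, 36), (36, 66, -9), (-9, 60, 57), (57, 54, -12), (-12, 66, 27), (27, 42, -36), (-36, 30, 33), (33, 36, -33), (-33, 30, 36), (36, 42, -27), … (24 more)
river cycle of g (length 34): (-39, 6, 36), (36, 66, -9), (-9, 60, 57), (57, 54, -12), (-12, 66, 27), (27, 42, -36), (-36, 30, 33), (33, 36, -33), (-33, 30, 36), (36, 42, -27), … (24 more)
cycles coincide ⇒ equivalent

yes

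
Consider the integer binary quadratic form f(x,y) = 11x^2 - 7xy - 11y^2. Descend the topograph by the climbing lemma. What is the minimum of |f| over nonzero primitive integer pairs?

descent: ρ → (-11,7,11)  [lands on river]
river: ρ → (11,15,-7)
river: ρ → (-7,13,13)
river: ρ → (13,13,-7)
river: ρ → (-7,15,11)
river: ρ → (11,7,-11)
river: ρ → (-11,15,7)
river: ρ → (7,13,-13)
river: ρ → (-13,13,7)
river: ρ → (7,15,-11)
closes: descent 1, river 10
min |a| on river = 7

7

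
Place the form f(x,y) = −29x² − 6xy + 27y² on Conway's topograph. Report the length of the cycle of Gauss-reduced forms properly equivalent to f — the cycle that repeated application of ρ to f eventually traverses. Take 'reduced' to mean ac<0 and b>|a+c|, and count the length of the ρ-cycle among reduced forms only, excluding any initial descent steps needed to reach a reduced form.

D = 3168, ⌊√D⌋ = 56
descent: ρ → (27,6,-29)  [lands on river]
river: ρ → (-29,52,4)
river: ρ → (4,52,-29)
river: ρ → (-29,6,27)
river: ρ → (27,48,-8)
river: ρ → (-8,48,27)
ρ-cycle length = 6 (tail of 1 descent step not counted)

6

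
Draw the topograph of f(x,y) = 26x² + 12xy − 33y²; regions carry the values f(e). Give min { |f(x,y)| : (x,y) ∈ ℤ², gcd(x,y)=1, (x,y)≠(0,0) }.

river: ρ → (-33,54,5)
river: ρ → (5,56,-22)
river: ρ → (-22,32,29)
river: ρ → (29,26,-25)
river: ρ → (-25,24,30)
river: ρ → (30,36,-19)
river: ρ → (-19,40,26)
river: ρ → (26,12,-33)
closes: descent 0, river 8
min |a| on river = 5

5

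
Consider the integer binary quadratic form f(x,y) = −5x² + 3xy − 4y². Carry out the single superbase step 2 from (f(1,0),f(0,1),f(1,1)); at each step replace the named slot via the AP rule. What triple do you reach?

start (-5,-4,-6) = (f(1,0),f(0,1),f(1,1))
replace slot 2: 2·((-5)+(-6)) − (-4) = -18 → (-5,-18,-6)

-5,-18,-6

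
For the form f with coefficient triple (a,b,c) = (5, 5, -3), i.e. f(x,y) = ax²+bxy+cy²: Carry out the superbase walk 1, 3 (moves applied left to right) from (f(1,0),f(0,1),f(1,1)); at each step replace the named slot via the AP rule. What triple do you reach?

start (5,-3,7) = (f(1,0),f(0,1),f(1,1))
replace slot 1: 2·((-3)+7) − 5 = 3 → (3,-3,7)
replace slot 3: 2·(3+(-3)) − 7 = -7 → (3,-3,-7)

3,-3,-7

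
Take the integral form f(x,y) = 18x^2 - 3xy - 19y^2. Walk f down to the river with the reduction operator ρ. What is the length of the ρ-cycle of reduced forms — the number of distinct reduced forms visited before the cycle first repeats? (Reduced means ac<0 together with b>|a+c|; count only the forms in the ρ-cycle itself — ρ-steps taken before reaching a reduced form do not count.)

D = 1377, ⌊√D⌋ = 37
descent: ρ → (-19,3,18)  [lands on river]
river: ρ → (18,33,-4)
river: ρ → (-4,31,26)
river: ρ → (26,21,-9)
river: ρ → (-9,33,8)
river: ρ → (8,31,-13)
river: ρ → (-13,21,18)
river: ρ → (18,15,-16)
river: ρ → (-16,17,17)
river: ρ → (17,17,-16)
river: ρ → (-16,15,18)
river: ρ → (18,21,-13)
river: ρ → (-13,31,8)
river: ρ → (8,33,-9)
river: ρ → (-9,21,26)
river: ρ → (26,31,-4)
river: ρ → (-4,33,18)
river: ρ → (18,3,-19)
river: ρ → (-19,35,2)
river: ρ → (2,37,-1)
river: ρ → (-1,37,2)
river: ρ → (2,35,-19)
ρ-cycle length = 22 (tail of 1 descent step not counted)

22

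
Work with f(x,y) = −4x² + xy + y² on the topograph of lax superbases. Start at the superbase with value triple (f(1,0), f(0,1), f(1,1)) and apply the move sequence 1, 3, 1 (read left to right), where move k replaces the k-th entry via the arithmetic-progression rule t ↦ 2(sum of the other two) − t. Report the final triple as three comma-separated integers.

start (-4,1,-2) = (f(1,0),f(0,1),f(1,1))
replace slot 1: 2·(1+(-2)) − (-4) = 2 → (2,1,-2)
replace slot 3: 2·(2+1) − (-2) = 8 → (2,1,8)
replace slot 1: 2·(1+8) − 2 = 16 → (16,1,8)

16,1,8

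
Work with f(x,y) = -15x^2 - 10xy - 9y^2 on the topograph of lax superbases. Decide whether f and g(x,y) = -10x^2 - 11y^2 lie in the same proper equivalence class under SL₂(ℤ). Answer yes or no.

D₁ = -440, D₂ = -440
f is negative-definite; reduce −f:
−f: flip: (15,10,9)→(9,-10,15)
−f: translate: b→8 (≡-10 mod 18), so (9,-10,15)→(9,8,14)
−f: reduced (well bottom): (9,8,14) with a≤c, −a<b≤a
flip sign back: reduced form of f is (-9,-8,-14)
g is negative-definite; reduce −g:
−g: reduced (well bottom): (10,0,11) with a≤c, −a<b≤a
flip sign back: reduced form of g is (-10,0,-11)
reduced forms (-9, -8, -14) vs (-10, 0, -11) ⇒ inequivalent

no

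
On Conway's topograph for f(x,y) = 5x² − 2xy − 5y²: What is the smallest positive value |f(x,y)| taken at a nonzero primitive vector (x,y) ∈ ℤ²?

descent: ρ → (-5,2,5)  [lands on river]
river: ρ → (5,8,-2)
river: ρ → (-2,8,5)
river: ρ → (5,2,-5)
river: ρ → (-5,8,2)
river: ρ → (2,8,-5)
closes: descent 1, river 6
min |a| on river = 2

2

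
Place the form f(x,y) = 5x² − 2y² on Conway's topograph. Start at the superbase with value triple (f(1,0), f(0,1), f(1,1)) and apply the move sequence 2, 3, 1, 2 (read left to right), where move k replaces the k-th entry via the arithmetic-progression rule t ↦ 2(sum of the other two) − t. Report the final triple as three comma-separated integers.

start (5,-2,3) = (f(1,0),f(0,1),f(1,1))
replace slot 2: 2·(5+3) − (-2) = 18 → (5,18,3)
replace slot 3: 2·(5+18) − 3 = 43 → (5,18,43)
replace slot 1: 2·(18+43) − 5 = 117 → (117,18,43)
replace slot 2: 2·(117+43) − 18 = 302 → (117,302,43)

117,302,43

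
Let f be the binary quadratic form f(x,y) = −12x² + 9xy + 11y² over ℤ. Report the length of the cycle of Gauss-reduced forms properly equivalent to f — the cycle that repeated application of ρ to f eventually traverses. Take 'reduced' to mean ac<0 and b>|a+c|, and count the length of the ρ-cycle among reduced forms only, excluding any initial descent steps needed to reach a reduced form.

D = 609, ⌊√D⌋ = 24
river: ρ → (11,13,-10)
river: ρ → (-10,7,14)
river: ρ → (14,21,-3)
river: ρ → (-3,21,14)
river: ρ → (14,7,-10)
river: ρ → (-10,13,11)
river: ρ → (11,9,-12)
river: ρ → (-12,15,8)
river: ρ → (8,17,-10)
river: ρ → (-10,23,2)
river: ρ → (2,21,-21)
river: ρ → (-21,21,2)
river: ρ → (2,23,-10)
river: ρ → (-10,17,8)
river: ρ → (8,15,-12)
river: ρ → (-12,9,11)
ρ-cycle length = 16 (tail of 0 descent steps not counted)

16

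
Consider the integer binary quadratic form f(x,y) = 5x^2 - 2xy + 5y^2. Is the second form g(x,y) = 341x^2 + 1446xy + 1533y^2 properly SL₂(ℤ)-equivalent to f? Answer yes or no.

D₁ = -96, D₂ = -96
f: flip: (5,-2,5)→(5,2,5)
f: reduced (well bottom): (5,2,5) with a≤c, −a<b≤a
g: translate: b→82 (≡1446 mod 682), so (341,1446,1533)→(341,82,5)
g: flip: (341,82,5)→(5,-82,341)
g: translate: b→-2 (≡-82 mod 10), so (5,-82,341)→(5,-2,5)
g: flip: (5,-2,5)→(5,2,5)
g: reduced (well bottom): (5,2,5) with a≤c, −a<b≤a
reduced forms (5, 2, 5) vs (5, 2, 5) ⇒ equivalent

yes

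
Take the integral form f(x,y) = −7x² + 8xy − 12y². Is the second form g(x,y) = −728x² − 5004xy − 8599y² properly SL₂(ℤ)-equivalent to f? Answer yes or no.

D₁ = -272, D₂ = -272
f is negative-definite; reduce −f:
−f: translate: b→6 (≡-8 mod 14), so (7,-8,12)→(7,6,11)
−f: reduced (well bottom): (7,6,11) with a≤c, −a<b≤a
flip sign back: reduced form of f is (-7,-6,-11)
g is negative-definite; reduce −g:
−g: translate: b→636 (≡5004 mod 1456), so (728,5004,8599)→(728,636,139)
−g: flip: (728,636,139)→(139,-636,728)
−g: translate: b→-80 (≡-636 mod 278), so (139,-636,728)→(139,-80,12)
−g: flip: (139,-80,12)→(12,80,139)
−g: translate: b→8 (≡80 mod 24), so (12,80,139)→(12,8,7)
−g: flip: (12,8,7)→(7,-8,12)
−g: translate: b→6 (≡-8 mod 14), so (7,-8,12)→(7,6,11)
−g: reduced (well bottom): (7,6,11) with a≤c, −a<b≤a
flip sign back: reduced form of g is (-7,-6,-11)
reduced forms (-7, -6, -11) vs (-7, -6, -11) ⇒ equivalent

yes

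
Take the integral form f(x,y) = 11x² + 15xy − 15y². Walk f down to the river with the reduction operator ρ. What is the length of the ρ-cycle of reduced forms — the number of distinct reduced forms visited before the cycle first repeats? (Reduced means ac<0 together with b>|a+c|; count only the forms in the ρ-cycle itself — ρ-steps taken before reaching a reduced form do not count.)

D = 885, ⌊√D⌋ = 29
river: ρ → (-15,15,11)
river: ρ → (11,29,-1)
river: ρ → (-1,29,11)
river: ρ → (11,15,-15)
ρ-cycle length = 4 (tail of 0 descent steps not counted)

4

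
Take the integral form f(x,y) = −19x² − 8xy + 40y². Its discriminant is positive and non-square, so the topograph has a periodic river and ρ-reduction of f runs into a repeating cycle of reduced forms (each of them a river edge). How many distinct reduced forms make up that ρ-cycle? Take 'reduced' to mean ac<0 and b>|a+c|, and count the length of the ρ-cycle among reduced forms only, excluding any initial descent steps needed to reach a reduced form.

D = 3104, ⌊√D⌋ = 55
descent: ρ → (40,8,-19)
descent: ρ → (-19,30,29)  [lands on river]
river: ρ → (29,28,-20)
river: ρ → (-20,52,5)
river: ρ → (5,48,-40)
river: ρ → (-40,32,13)
river: ρ → (13,46,-19)
ρ-cycle length = 6 (tail of 2 descent steps not counted)

6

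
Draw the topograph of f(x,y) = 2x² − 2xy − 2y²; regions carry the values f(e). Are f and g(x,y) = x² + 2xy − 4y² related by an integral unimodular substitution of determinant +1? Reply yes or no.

D₁ = 20, D₂ = 20
river cycle of f (length 2): (-2, 2, 2), (2, 2, -2)
river cycle of g (length 2): (1, 4, -1), (-1, 4, 1)
cycles differ ⇒ inequivalent

no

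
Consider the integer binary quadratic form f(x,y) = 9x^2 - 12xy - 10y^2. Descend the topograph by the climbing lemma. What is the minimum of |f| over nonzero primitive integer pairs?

descent: ρ → (-10,12,9)  [lands on river]
river: ρ → (9,6,-13)
river: ρ → (-13,20,2)
river: ρ → (2,20,-13)
river: ρ → (-13,6,9)
river: ρ → (9,12,-10)
river: ρ → (-10,8,11)
river: ρ → (11,14,-7)
river: ρ → (-7,14,11)
river: ρ → (11,8,-10)
closes: descent 1, river 10
min |a| on river = 2

2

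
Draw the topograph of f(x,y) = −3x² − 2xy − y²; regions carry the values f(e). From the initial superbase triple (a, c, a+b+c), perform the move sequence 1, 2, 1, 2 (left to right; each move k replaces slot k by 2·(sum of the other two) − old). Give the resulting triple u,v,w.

start (-3,-1,-6) = (f(1,0),f(0,1),f(1,1))
replace slot 1: 2·((-1)+(-6)) − (-3) = -11 → (-11,-1,-6)
replace slot 2: 2·((-11)+(-6)) − (-1) = -33 → (-11,-33,-6)
replace slot 1: 2·((-33)+(-6)) − (-11) = -67 → (-67,-33,-6)
replace slot 2: 2·((-67)+(-6)) − (-33) = -113 → (-67,-113,-6)

-67,-113,-6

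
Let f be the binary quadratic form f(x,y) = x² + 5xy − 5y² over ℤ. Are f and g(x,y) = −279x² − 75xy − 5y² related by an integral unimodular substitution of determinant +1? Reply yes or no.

D₁ = 45, D₂ = 45
river cycle of f (length 2): (-5, 5, 1), (1, 5, -5)
river cycle of g (length 2): (-5, 5, 1), (1, 5, -5)
cycles coincide ⇒ equivalent

yes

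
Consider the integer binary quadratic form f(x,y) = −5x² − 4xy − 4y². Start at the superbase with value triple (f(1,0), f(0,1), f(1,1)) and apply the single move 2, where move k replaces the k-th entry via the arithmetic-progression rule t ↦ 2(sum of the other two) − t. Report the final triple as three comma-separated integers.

start (-5,-4,-13) = (f(1,0),f(0,1),f(1,1))
replace slot 2: 2·((-5)+(-13)) − (-4) = -32 → (-5,-32,-13)

-5,-32,-13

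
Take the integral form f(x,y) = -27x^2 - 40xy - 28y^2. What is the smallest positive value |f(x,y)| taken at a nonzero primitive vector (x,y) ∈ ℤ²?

translate: b→-14 (≡40 mod 54), so (27,40,28)→(27,-14,15)
flip: (27,-14,15)→(15,14,27)
reduced (well bottom): (15,14,27) with a≤c, −a<b≤a
well minimum |f| = |-15| = 15 (negative-definite)

15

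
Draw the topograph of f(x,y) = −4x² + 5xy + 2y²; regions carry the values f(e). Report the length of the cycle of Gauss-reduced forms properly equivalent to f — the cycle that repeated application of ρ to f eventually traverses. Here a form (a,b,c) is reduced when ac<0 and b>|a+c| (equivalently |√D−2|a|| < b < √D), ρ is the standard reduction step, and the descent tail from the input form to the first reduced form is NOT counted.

D = 57, ⌊√D⌋ = 7
river: ρ → (2,7,-1)
river: ρ → (-1,7,2)
river: ρ → (2,5,-4)
river: ρ → (-4,3,3)
river: ρ → (3,3,-4)
river: ρ → (-4,5,2)
ρ-cycle length = 6 (tail of 0 descent steps not counted)

6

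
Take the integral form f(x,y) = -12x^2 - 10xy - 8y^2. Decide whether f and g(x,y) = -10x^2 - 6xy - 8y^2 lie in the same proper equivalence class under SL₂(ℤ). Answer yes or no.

D₁ = -284, D₂ = -284
f is negative-definite; reduce −f:
−f: flip: (12,10,8)→(8,-10,12)
−f: translate: b→6 (≡-10 mod 16), so (8,-10,12)→(8,6,10)
−f: reduced (well bottom): (8,6,10) with a≤c, −a<b≤a
flip sign back: reduced form of f is (-8,-6,-10)
g is negative-definite; reduce −g:
−g: flip: (10,6,8)→(8,-6,10)
−g: reduced (well bottom): (8,-6,10) with a≤c, −a<b≤a
flip sign back: reduced form of g is (-8,6,-10)
reduced forms (-8, -6, -10) vs (-8, 6, -10) ⇒ inequivalent

no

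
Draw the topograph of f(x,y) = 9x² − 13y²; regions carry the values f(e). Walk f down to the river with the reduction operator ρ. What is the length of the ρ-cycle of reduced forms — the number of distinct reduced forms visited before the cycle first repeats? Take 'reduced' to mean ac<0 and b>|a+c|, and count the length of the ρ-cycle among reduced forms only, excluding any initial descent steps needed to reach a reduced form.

D = 468, ⌊√D⌋ = 21
descent: ρ → (-13,0,9)
descent: ρ → (9,18,-4)  [lands on river]
river: ρ → (-4,14,17)
river: ρ → (17,20,-1)
river: ρ → (-1,20,17)
river: ρ → (17,14,-4)
river: ρ → (-4,18,9)
ρ-cycle length = 6 (tail of 2 descent steps not counted)

6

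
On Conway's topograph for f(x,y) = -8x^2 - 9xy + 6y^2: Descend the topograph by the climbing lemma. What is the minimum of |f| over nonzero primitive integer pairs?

descent: ρ → (6,9,-8)  [lands on river]
river: ρ → (-8,7,7)
river: ρ → (7,7,-8)
river: ρ → (-8,9,6)
river: ρ → (6,15,-2)
river: ρ → (-2,13,13)
river: ρ → (13,13,-2)
river: ρ → (-2,15,6)
closes: descent 1, river 8
min |a| on river = 2

2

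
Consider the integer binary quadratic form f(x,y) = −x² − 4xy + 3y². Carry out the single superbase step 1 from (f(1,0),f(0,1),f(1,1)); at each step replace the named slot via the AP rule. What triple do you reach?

start (-1,3,-2) = (f(1,0),f(0,1),f(1,1))
replace slot 1: 2·(3+(-2)) − (-1) = 3 → (3,3,-2)

3,3,-2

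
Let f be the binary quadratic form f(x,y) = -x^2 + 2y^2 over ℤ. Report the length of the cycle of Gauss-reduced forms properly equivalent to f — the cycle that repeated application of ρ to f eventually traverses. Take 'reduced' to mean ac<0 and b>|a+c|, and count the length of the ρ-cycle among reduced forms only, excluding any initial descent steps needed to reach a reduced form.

D = 8, ⌊√D⌋ = 2
descent: ρ → (2,0,-1)
descent: ρ → (-1,2,1)  [lands on river]
river: ρ → (1,2,-1)
ρ-cycle length = 2 (tail of 2 descent steps not counted)

2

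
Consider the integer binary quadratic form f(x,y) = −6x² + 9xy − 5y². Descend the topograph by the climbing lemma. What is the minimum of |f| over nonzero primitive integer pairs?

translate: b→3 (≡-9 mod 12), so (6,-9,5)→(6,3,2)
flip: (6,3,2)→(2,-3,6)
translate: b→1 (≡-3 mod 4), so (2,-3,6)→(2,1,5)
reduced (well bottom): (2,1,5) with a≤c, −a<b≤a
well minimum |f| = |-2| = 2 (negative-definite)

2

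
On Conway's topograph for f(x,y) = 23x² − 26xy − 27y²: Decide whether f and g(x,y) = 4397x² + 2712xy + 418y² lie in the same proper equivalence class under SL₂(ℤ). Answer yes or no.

D₁ = 3160, D₂ = 3160
river cycle of f (length 24): (-27, 26, 23), (23, 20, -30), (-30, 40, 13), (13, 38, -33), (-33, 28, 18), (18, 44, -17), (-17, 24, 38), (38, 52, -3), (-3, 56, 2), (2, 56, -3), … (14 more)
river cycle of g (length 24): (23, 20, -30), (-30, 40, 13), (13, 38, -33), (-33, 28, 18), (18, 44, -17), (-17, 24, 38), (38, 52, -3), (-3, 56, 2), (2, 56, -3), (-3, 52, 38), … (14 more)
cycles coincide ⇒ equivalent

yes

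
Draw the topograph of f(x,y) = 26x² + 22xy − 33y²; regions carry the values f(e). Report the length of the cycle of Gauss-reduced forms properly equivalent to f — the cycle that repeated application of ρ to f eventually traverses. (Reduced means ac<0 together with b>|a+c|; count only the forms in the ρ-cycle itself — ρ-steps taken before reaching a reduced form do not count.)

D = 3916, ⌊√D⌋ = 62
river: ρ → (-33,44,15)
river: ρ → (15,46,-30)
river: ρ → (-30,14,31)
river: ρ → (31,48,-13)
river: ρ → (-13,56,15)
river: ρ → (15,34,-46)
river: ρ → (-46,58,3)
river: ρ → (3,62,-6)
river: ρ → (-6,58,23)
river: ρ → (23,34,-30)
river: ρ → (-30,26,27)
river: ρ → (27,28,-29)
river: ρ → (-29,30,26)
river: ρ → (26,22,-33)
ρ-cycle length = 14 (tail of 0 descent steps not counted)

14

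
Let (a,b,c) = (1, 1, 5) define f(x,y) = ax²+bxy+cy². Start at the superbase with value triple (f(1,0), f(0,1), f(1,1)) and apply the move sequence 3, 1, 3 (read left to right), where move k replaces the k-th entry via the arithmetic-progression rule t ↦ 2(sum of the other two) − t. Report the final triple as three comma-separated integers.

start (1,5,7) = (f(1,0),f(0,1),f(1,1))
replace slot 3: 2·(1+5) − 7 = 5 → (1,5,5)
replace slot 1: 2·(5+5) − 1 = 19 → (19,5,5)
replace slot 3: 2·(19+5) − 5 = 43 → (19,5,43)

19,5,43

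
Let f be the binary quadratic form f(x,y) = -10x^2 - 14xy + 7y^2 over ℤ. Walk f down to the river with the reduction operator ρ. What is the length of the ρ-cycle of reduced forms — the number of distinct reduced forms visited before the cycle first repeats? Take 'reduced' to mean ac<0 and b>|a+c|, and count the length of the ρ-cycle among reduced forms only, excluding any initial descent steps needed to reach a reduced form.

D = 476, ⌊√D⌋ = 21
descent: ρ → (7,14,-10)  [lands on river]
river: ρ → (-10,6,11)
river: ρ → (11,16,-5)
river: ρ → (-5,14,14)
river: ρ → (14,14,-5)
river: ρ → (-5,16,11)
river: ρ → (11,6,-10)
river: ρ → (-10,14,7)
ρ-cycle length = 8 (tail of 1 descent step not counted)

8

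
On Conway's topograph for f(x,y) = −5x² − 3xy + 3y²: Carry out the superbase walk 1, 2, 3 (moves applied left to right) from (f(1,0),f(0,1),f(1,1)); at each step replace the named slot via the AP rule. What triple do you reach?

start (-5,3,-5) = (f(1,0),f(0,1),f(1,1))
replace slot 1: 2·(3+(-5)) − (-5) = 1 → (1,3,-5)
replace slot 2: 2·(1+(-5)) − 3 = -11 → (1,-11,-5)
replace slot 3: 2·(1+(-11)) − (-5) = -15 → (1,-11,-15)

1,-11,-15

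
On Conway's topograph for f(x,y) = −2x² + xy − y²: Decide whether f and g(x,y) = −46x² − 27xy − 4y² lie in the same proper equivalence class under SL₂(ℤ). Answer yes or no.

D₁ = -7, D₂ = -7
f is negative-definite; reduce −f:
−f: flip: (2,-1,1)→(1,1,2)
−f: reduced (well bottom): (1,1,2) with a≤c, −a<b≤a
flip sign back: reduced form of f is (-1,-1,-2)
g is negative-definite; reduce −g:
−g: flip: (46,27,4)→(4,-27,46)
−g: translate: b→-3 (≡-27 mod 8), so (4,-27,46)→(4,-3,1)
−g: flip: (4,-3,1)→(1,3,4)
−g: translate: b→1 (≡3 mod 2), so (1,3,4)→(1,1,2)
−g: reduced (well bottom): (1,1,2) with a≤c, −a<b≤a
flip sign back: reduced form of g is (-1,-1,-2)
reduced forms (-1, -1, -2) vs (-1, -1, -2) ⇒ equivalent

yes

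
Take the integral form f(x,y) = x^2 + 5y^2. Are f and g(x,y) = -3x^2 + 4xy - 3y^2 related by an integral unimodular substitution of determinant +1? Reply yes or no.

D₁ = -20, D₂ = -20
f: reduced (well bottom): (1,0,5) with a≤c, −a<b≤a
g is negative-definite; reduce −g:
−g: translate: b→2 (≡-4 mod 6), so (3,-4,3)→(3,2,2)
−g: flip: (3,2,2)→(2,-2,3)
−g: translate: b→2 (≡-2 mod 4), so (2,-2,3)→(2,2,3)
−g: reduced (well bottom): (2,2,3) with a≤c, −a<b≤a
flip sign back: reduced form of g is (-2,-2,-3)
reduced forms (1, 0, 5) vs (-2, -2, -3) ⇒ inequivalent

no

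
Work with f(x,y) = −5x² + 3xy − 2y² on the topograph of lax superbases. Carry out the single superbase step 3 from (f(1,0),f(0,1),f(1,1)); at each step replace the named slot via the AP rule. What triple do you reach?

start (-5,-2,-4) = (f(1,0),f(0,1),f(1,1))
replace slot 3: 2·((-5)+(-2)) − (-4) = -10 → (-5,-2,-10)

-5,-2,-10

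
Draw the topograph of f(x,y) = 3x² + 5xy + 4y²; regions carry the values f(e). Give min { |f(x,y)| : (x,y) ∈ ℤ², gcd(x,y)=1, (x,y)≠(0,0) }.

translate: b→-1 (≡5 mod 6), so (3,5,4)→(3,-1,2)
flip: (3,-1,2)→(2,1,3)
reduced (well bottom): (2,1,3) with a≤c, −a<b≤a
well minimum = a = 2

2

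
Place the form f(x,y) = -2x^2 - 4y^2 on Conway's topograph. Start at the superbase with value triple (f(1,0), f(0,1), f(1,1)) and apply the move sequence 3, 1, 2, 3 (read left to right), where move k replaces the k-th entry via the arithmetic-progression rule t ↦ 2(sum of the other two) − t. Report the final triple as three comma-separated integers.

start (-2,-4,-6) = (f(1,0),f(0,1),f(1,1))
replace slot 3: 2·((-2)+(-4)) − (-6) = -6 → (-2,-4,-6)
replace slot 1: 2·((-4)+(-6)) − (-2) = -18 → (-18,-4,-6)
replace slot 2: 2·((-18)+(-6)) − (-4) = -44 → (-18,-44,-6)
replace slot 3: 2·((-18)+(-44)) − (-6) = -118 → (-18,-44,-118)

-18,-44,-118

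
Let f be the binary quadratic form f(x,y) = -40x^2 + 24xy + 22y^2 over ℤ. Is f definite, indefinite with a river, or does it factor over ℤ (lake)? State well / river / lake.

D = b²−4ac = 24² − 4·(-40)·22 = 4096
D = 64² is a perfect square ⇒ form factors over ℤ ⇒ lakes

lake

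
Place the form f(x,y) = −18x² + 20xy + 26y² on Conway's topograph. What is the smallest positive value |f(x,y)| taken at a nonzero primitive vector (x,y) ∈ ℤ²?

river: ρ → (26,32,-12)
river: ρ → (-12,40,14)
river: ρ → (14,44,-6)
river: ρ → (-6,40,28)
river: ρ → (28,16,-18)
river: ρ → (-18,20,26)
closes: descent 0, river 6
min |a| on river = 6

6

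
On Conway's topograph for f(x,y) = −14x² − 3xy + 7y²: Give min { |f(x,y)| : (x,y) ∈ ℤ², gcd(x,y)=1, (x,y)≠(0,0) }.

descent: ρ → (7,17,-4)  [lands on river]
river: ρ → (-4,15,11)
river: ρ → (11,7,-8)
river: ρ → (-8,9,10)
river: ρ → (10,11,-7)
river: ρ → (-7,17,4)
river: ρ → (4,15,-11)
river: ρ → (-11,7,8)
river: ρ → (8,9,-10)
river: ρ → (-10,11,7)
closes: descent 1, river 10
min |a| on river = 4

4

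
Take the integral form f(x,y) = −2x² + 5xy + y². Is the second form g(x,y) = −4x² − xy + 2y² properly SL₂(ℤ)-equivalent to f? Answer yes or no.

D₁ = 33, D₂ = 33
river cycle of f (length 4): (1, 5, -2), (-2, 3, 3), (3, 3, -2), (-2, 5, 1)
river cycle of g (length 4): (2, 5, -1), (-1, 5, 2), (2, 3, -3), (-3, 3, 2)
cycles differ ⇒ inequivalent

no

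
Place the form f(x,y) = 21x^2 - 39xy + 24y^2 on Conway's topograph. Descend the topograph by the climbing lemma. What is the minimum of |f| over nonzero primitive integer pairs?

translate: b→3 (≡-39 mod 42), so (21,-39,24)→(21,3,6)
flip: (21,3,6)→(6,-3,21)
reduced (well bottom): (6,-3,21) with a≤c, −a<b≤a
well minimum = a = 6

6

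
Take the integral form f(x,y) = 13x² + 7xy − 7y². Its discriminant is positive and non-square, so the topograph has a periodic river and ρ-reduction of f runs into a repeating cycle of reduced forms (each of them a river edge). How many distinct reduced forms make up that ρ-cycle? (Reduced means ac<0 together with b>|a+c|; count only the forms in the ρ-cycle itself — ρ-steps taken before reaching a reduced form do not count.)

D = 413, ⌊√D⌋ = 20
river: ρ → (-7,7,13)
river: ρ → (13,19,-1)
river: ρ → (-1,19,13)
river: ρ → (13,7,-7)
ρ-cycle length = 4 (tail of 0 descent steps not counted)

4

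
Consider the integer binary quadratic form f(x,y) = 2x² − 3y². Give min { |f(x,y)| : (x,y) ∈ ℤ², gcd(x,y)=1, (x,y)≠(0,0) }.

descent: ρ → (-3,0,2)
descent: ρ → (2,4,-1)  [lands on river]
river: ρ → (-1,4,2)
closes: descent 2, river 2
min |a| on river = 1

1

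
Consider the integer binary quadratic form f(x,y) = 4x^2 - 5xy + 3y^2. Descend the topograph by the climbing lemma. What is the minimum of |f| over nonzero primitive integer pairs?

translate: b→3 (≡-5 mod 8), so (4,-5,3)→(4,3,2)
flip: (4,3,2)→(2,-3,4)
translate: b→1 (≡-3 mod 4), so (2,-3,4)→(2,1,3)
reduced (well bottom): (2,1,3) with a≤c, −a<b≤a
well minimum = a = 2

2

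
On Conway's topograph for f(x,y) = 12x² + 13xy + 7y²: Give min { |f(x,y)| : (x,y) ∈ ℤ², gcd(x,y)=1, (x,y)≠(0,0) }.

translate: b→-11 (≡13 mod 24), so (12,13,7)→(12,-11,6)
flip: (12,-11,6)→(6,11,12)
translate: b→-1 (≡11 mod 12), so (6,11,12)→(6,-1,7)
reduced (well bottom): (6,-1,7) with a≤c, −a<b≤a
well minimum = a = 6

6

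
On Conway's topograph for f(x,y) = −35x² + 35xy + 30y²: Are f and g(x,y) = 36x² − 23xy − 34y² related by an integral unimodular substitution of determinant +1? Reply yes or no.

D₁ = 5425, D₂ = 5425
river cycle of f (length 16): (30, 25, -40), (-40, 55, 15), (15, 65, -20), (-20, 55, 30), (30, 65, -10), (-10, 55, 60), (60, 65, -5), (-5, 65, 60), (60, 55, -10), (-10, 65, 30), … (6 more)
river cycle of g (length 42): (-34, 23, 36), (36, 49, -21), (-21, 35, 50), (50, 65, -6), (-6, 67, 39), (39, 11, -34), (-34, 57, 16), (16, 71, -6), (-6, 73, 4), (4, 71, -24), … (32 more)
cycles differ ⇒ inequivalent

no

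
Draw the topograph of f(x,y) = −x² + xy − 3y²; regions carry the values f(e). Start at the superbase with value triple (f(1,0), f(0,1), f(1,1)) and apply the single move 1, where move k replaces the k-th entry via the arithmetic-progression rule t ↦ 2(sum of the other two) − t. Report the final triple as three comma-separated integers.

start (-1,-3,-3) = (f(1,0),f(0,1),f(1,1))
replace slot 1: 2·((-3)+(-3)) − (-1) = -11 → (-11,-3,-3)

-11,-3,-3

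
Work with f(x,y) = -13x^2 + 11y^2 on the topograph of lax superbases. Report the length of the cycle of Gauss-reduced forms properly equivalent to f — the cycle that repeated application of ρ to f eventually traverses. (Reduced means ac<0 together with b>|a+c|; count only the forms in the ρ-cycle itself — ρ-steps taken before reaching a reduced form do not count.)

D = 572, ⌊√D⌋ = 23
descent: ρ → (11,22,-2)  [lands on river]
river: ρ → (-2,22,11)
ρ-cycle length = 2 (tail of 1 descent step not counted)

2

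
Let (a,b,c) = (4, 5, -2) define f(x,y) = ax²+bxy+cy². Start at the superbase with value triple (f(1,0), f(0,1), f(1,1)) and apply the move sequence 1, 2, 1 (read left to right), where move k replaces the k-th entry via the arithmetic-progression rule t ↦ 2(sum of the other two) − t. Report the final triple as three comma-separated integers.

start (4,-2,7) = (f(1,0),f(0,1),f(1,1))
replace slot 1: 2·((-2)+7) − 4 = 6 → (6,-2,7)
replace slot 2: 2·(6+7) − (-2) = 28 → (6,28,7)
replace slot 1: 2·(28+7) − 6 = 64 → (64,28,7)

64,28,7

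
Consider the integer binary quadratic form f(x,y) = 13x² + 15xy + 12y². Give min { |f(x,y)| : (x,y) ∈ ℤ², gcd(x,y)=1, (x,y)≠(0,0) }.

translate: b→-11 (≡15 mod 26), so (13,15,12)→(13,-11,10)
flip: (13,-11,10)→(10,11,13)
translate: b→-9 (≡11 mod 20), so (10,11,13)→(10,-9,12)
reduced (well bottom): (10,-9,12) with a≤c, −a<b≤a
well minimum = a = 10

10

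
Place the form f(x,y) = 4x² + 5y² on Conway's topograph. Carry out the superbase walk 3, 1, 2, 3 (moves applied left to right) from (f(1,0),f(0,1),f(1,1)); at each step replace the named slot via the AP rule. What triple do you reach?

start (4,5,9) = (f(1,0),f(0,1),f(1,1))
replace slot 3: 2·(4+5) − 9 = 9 → (4,5,9)
replace slot 1: 2·(5+9) − 4 = 24 → (24,5,9)
replace slot 2: 2·(24+9) − 5 = 61 → (24,61,9)
replace slot 3: 2·(24+61) − 9 = 161 → (24,61,161)

24,61,161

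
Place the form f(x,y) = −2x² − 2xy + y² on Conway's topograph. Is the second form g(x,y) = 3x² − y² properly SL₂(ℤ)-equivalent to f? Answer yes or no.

D₁ = 12, D₂ = 12
river cycle of f (length 2): (1, 2, -2), (-2, 2, 1)
river cycle of g (length 2): (-1, 2, 2), (2, 2, -1)
cycles differ ⇒ inequivalent

no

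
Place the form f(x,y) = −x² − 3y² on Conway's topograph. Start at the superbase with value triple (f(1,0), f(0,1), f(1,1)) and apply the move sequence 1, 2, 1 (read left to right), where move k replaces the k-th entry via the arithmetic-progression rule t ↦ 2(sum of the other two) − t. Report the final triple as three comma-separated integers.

start (-1,-3,-4) = (f(1,0),f(0,1),f(1,1))
replace slot 1: 2·((-3)+(-4)) − (-1) = -13 → (-13,-3,-4)
replace slot 2: 2·((-13)+(-4)) − (-3) = -31 → (-13,-31,-4)
replace slot 1: 2·((-31)+(-4)) − (-13) = -57 → (-57,-31,-4)

-57,-31,-4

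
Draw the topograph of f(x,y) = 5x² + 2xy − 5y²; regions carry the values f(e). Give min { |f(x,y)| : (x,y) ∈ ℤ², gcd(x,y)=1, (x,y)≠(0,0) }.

river: ρ → (-5,8,2)
river: ρ → (2,8,-5)
river: ρ → (-5,2,5)
river: ρ → (5,8,-2)
river: ρ → (-2,8,5)
river: ρ → (5,2,-5)
closes: descent 0, river 6
min |a| on river = 2

2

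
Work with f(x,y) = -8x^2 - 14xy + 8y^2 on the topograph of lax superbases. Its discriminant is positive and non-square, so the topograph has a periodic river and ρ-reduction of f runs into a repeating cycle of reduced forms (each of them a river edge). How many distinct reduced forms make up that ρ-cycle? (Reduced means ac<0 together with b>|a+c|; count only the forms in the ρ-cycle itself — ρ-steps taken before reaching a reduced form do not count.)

D = 452, ⌊√D⌋ = 21
descent: ρ → (8,14,-8)  [lands on river]
river: ρ → (-8,18,4)
river: ρ → (4,14,-16)
river: ρ → (-16,18,2)
river: ρ → (2,18,-16)
river: ρ → (-16,14,4)
river: ρ → (4,18,-8)
river: ρ → (-8,14,8)
river: ρ → (8,18,-4)
river: ρ → (-4,14,16)
river: ρ → (16,18,-2)
river: ρ → (-2,18,16)
river: ρ → (16,14,-4)
river: ρ → (-4,18,8)
ρ-cycle length = 14 (tail of 1 descent step not counted)

14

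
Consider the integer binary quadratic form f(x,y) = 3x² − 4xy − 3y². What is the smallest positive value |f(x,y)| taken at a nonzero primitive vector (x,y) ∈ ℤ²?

descent: ρ → (-3,4,3)  [lands on river]
river: ρ → (3,2,-4)
river: ρ → (-4,6,1)
river: ρ → (1,6,-4)
river: ρ → (-4,2,3)
river: ρ → (3,4,-3)
river: ρ → (-3,2,4)
river: ρ → (4,6,-1)
river: ρ → (-1,6,4)
river: ρ → (4,2,-3)
closes: descent 1, river 10
min |a| on river = 1

1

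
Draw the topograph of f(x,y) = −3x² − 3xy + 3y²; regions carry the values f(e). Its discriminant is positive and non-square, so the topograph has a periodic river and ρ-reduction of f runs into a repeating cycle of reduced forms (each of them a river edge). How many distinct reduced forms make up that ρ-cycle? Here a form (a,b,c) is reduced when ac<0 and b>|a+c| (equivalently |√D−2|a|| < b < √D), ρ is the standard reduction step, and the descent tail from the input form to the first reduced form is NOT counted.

D = 45, ⌊√D⌋ = 6
descent: ρ → (3,3,-3)  [lands on river]
river: ρ → (-3,3,3)
ρ-cycle length = 2 (tail of 1 descent step not counted)

2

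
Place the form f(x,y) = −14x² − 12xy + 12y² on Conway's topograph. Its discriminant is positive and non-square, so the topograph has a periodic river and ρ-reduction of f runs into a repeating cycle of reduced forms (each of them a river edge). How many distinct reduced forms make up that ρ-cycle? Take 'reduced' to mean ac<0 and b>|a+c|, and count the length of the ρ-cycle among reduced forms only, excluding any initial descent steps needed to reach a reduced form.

D = 816, ⌊√D⌋ = 28
descent: ρ → (12,12,-14)  [lands on river]
river: ρ → (-14,16,10)
river: ρ → (10,24,-6)
river: ρ → (-6,24,10)
river: ρ → (10,16,-14)
river: ρ → (-14,12,12)
ρ-cycle length = 6 (tail of 1 descent step not counted)

6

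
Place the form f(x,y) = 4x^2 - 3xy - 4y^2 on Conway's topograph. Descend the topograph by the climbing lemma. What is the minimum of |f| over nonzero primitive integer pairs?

descent: ρ → (-4,3,4)  [lands on river]
river: ρ → (4,5,-3)
river: ρ → (-3,7,2)
river: ρ → (2,5,-6)
river: ρ → (-6,7,1)
river: ρ → (1,7,-6)
river: ρ → (-6,5,2)
river: ρ → (2,7,-3)
river: ρ → (-3,5,4)
river: ρ → (4,3,-4)
river: ρ → (-4,5,3)
river: ρ → (3,7,-2)
river: ρ → (-2,5,6)
river: ρ → (6,7,-1)
river: ρ → (-1,7,6)
river: ρ → (6,5,-2)
river: ρ → (-2,7,3)
river: ρ → (3,5,-4)
closes: descent 1, river 18
min |a| on river = 1

1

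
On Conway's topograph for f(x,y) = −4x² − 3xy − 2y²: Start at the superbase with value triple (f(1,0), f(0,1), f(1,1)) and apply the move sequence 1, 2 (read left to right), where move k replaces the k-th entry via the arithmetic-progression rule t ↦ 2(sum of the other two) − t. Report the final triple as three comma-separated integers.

start (-4,-2,-9) = (f(1,0),f(0,1),f(1,1))
replace slot 1: 2·((-2)+(-9)) − (-4) = -18 → (-18,-2,-9)
replace slot 2: 2·((-18)+(-9)) − (-2) = -52 → (-18,-52,-9)

-18,-52,-9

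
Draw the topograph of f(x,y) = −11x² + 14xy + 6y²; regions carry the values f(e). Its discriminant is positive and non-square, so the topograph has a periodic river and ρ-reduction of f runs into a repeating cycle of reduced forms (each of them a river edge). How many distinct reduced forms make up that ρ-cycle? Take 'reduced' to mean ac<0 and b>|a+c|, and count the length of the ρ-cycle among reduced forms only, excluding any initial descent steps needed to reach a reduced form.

D = 460, ⌊√D⌋ = 21
river: ρ → (6,10,-15)
river: ρ → (-15,20,1)
river: ρ → (1,20,-15)
river: ρ → (-15,10,6)
river: ρ → (6,14,-11)
river: ρ → (-11,8,9)
river: ρ → (9,10,-10)
river: ρ → (-10,10,9)
river: ρ → (9,8,-11)
river: ρ → (-11,14,6)
ρ-cycle length = 10 (tail of 0 descent steps not counted)

10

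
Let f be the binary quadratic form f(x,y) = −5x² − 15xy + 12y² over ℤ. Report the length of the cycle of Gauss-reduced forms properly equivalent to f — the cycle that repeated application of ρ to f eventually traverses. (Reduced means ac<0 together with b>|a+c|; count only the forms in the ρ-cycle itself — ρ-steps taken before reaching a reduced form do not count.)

D = 465, ⌊√D⌋ = 21
descent: ρ → (12,15,-5)  [lands on river]
river: ρ → (-5,15,12)
river: ρ → (12,9,-8)
river: ρ → (-8,7,13)
river: ρ → (13,19,-2)
river: ρ → (-2,21,3)
river: ρ → (3,21,-2)
river: ρ → (-2,19,13)
river: ρ → (13,7,-8)
river: ρ → (-8,9,12)
ρ-cycle length = 10 (tail of 1 descent step not counted)

10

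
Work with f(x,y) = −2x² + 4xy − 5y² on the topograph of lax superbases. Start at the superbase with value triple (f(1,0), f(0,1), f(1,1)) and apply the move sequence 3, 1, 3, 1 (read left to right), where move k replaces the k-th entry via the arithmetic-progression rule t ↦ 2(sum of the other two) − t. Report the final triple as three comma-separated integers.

start (-2,-5,-3) = (f(1,0),f(0,1),f(1,1))
replace slot 3: 2·((-2)+(-5)) − (-3) = -11 → (-2,-5,-11)
replace slot 1: 2·((-5)+(-11)) − (-2) = -30 → (-30,-5,-11)
replace slot 3: 2·((-30)+(-5)) − (-11) = -59 → (-30,-5,-59)
replace slot 1: 2·((-5)+(-59)) − (-30) = -98 → (-98,-5,-59)

-98,-5,-59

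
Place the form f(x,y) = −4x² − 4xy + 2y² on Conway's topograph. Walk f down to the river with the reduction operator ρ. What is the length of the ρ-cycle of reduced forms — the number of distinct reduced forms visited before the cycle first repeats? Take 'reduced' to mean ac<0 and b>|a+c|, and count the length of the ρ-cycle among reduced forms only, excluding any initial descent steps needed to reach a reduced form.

D = 48, ⌊√D⌋ = 6
descent: ρ → (2,4,-4)  [lands on river]
river: ρ → (-4,4,2)
ρ-cycle length = 2 (tail of 1 descent step not counted)

2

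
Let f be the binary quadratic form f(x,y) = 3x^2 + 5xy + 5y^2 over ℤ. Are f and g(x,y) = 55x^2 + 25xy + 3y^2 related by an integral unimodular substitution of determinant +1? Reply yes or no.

D₁ = -35, D₂ = -35
f: translate: b→-1 (≡5 mod 6), so (3,5,5)→(3,-1,3)
f: flip: (3,-1,3)→(3,1,3)
f: reduced (well bottom): (3,1,3) with a≤c, −a<b≤a
g: flip: (55,25,3)→(3,-25,55)
g: translate: b→-1 (≡-25 mod 6), so (3,-25,55)→(3,-1,3)
g: flip: (3,-1,3)→(3,1,3)
g: reduced (well bottom): (3,1,3) with a≤c, −a<b≤a
reduced forms (3, 1, 3) vs (3, 1, 3) ⇒ equivalent

yes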